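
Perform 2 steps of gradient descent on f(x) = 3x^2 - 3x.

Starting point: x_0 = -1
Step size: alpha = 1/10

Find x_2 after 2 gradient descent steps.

f(x) = 3x^2 - 3x, f'(x) = 6x + (-3)
Step 1: f'(-1) = -9, x_1 = -1 - 1/10 * -9 = -1/10
Step 2: f'(-1/10) = -18/5, x_2 = -1/10 - 1/10 * -18/5 = 13/50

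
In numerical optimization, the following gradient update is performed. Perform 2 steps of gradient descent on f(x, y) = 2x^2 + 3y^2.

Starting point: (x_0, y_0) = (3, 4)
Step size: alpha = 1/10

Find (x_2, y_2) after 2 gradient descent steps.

f(x,y) = 2x^2 + 3y^2
grad_x = 4x + 0y, grad_y = 6y + 0x
Step 1: grad = (12, 24), (9/5, 8/5)
Step 2: grad = (36/5, 48/5), (27/25, 16/25)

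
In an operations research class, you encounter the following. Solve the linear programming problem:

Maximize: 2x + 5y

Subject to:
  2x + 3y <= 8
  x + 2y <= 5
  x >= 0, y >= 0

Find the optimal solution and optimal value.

Feasible vertices: (0, 0), (0, 5/2), (1, 2), (4, 0)
Objective 2x + 5y at each:
  (0, 0): 0
  (0, 5/2): 25/2
  (1, 2): 12
  (4, 0): 8
Maximum is 25/2 at (0, 5/2).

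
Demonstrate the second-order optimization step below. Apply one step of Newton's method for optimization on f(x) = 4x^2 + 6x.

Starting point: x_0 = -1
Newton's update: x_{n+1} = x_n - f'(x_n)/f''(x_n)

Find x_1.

f(x) = 4x^2 + 6x
f'(x) = 8x + (6), f''(x) = 8
Newton step: x_1 = x_0 - f'(x_0)/f''(x_0)
f'(-1) = -2
x_1 = -1 - -2/8 = -3/4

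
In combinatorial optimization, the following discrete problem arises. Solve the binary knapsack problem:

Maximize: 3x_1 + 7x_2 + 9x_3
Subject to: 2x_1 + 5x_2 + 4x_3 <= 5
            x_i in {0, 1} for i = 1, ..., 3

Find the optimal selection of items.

Items: item 1 (v=3, w=2), item 2 (v=7, w=5), item 3 (v=9, w=4)
Capacity: 5
Checking all 8 subsets (w = total weight, v = total value):
  {}: w = 0, v = 0
  {1}: w = 2, v = 3
  {2}: w = 5, v = 7
  {3}: w = 4, v = 9
  {1, 2}: w = 7 > 5, infeasible
  {1, 3}: w = 6 > 5, infeasible
  {2, 3}: w = 9 > 5, infeasible
  {1, 2, 3}: w = 11 > 5, infeasible
Best feasible subset: items [3]
Total weight: 4 <= 5, total value: 9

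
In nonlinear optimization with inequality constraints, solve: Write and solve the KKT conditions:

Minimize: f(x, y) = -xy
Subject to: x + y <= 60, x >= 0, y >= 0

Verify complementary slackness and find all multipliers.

Problem: min -xy s.t. x + y <= 60 (multiplier lambda), x >= 0 (mu_x), y >= 0 (mu_y)
KKT stationarity: -y + lambda - mu_x = 0, -x + lambda - mu_y = 0, with lambda, mu_x, mu_y >= 0
Complementary slackness: lambda*(x + y - 60) = 0, mu_x*x = 0, mu_y*y = 0
If lambda = 0: y = -mu_x <= 0 and x = -mu_y <= 0 force x = y = 0 with f = 0; but x = y = 30 is feasible with f = -900 < 0, so this is not the minimum. Hence lambda > 0 and x + y = 60.
Try x > 0, y > 0 (so mu_x = mu_y = 0): y = lambda, x = lambda => x = y = lambda
x + y = 60 => 2*lambda = 60 => lambda = 30
x* = y* = 30 > 0, consistent with mu_x = mu_y = 0.
(Any feasible point with x = 0 or y = 0 has f = 0 > -900, so the minimum is not on those boundaries.)
min(-xy) = -900 (i.e. max xy = 900)
Multipliers: lambda = 30, mu_x = 0, mu_y = 0
Complementary slackness: lambda*(x + y - 60) = 30*(30 + 30 - 60) = 0, mu_x*x = 0*30 = 0, mu_y*y = 0*30 = 0. Satisfied.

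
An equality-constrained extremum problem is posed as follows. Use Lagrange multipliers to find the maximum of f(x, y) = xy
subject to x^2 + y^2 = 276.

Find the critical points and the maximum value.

Lagrange conditions: y = 2*lambda*x and x = 2*lambda*y
If x = 0 then y = 0, violating the constraint, so x, y != 0.
Dividing: y/x = x/y => x^2 = y^2 => y = x or y = -x
Constraint: 2x^2 = 276 => x^2 = 138 => x = +/-sqrt(138)
Critical points: (sqrt(138), sqrt(138)), (-sqrt(138), -sqrt(138)), (sqrt(138), -sqrt(138)), (-sqrt(138), sqrt(138))
  y = x:  xy = x^2 = 138  at (sqrt(138), sqrt(138)) and (-sqrt(138), -sqrt(138))
  y = -x: xy = -x^2 = -138 at (sqrt(138), -sqrt(138)) and (-sqrt(138), sqrt(138))
Maximum xy = 138 at (sqrt(138), sqrt(138)) and (-sqrt(138), -sqrt(138))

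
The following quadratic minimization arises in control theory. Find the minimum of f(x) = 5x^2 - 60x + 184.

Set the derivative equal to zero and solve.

f(x) = 5x^2 - 60x + 184
f'(x) = 10x + (-60) = 0
x = 60/10 = 6
f(6) = 4
Since f''(x) = 10 > 0, this is a minimum.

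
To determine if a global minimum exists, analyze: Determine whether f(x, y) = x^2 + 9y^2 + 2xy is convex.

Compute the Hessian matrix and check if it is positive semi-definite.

f(x,y) = x^2 + 9y^2 + 2xy
Hessian H = [[2, 2], [2, 18]]
trace(H) = 20, det(H) = 32
Eigenvalues: (20 +/- sqrt(272)) / 2 = 18.25, 1.754
Since both eigenvalues > 0, f is convex.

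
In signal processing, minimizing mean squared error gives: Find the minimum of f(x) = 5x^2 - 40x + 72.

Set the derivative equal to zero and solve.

f(x) = 5x^2 - 40x + 72
f'(x) = 10x + (-40) = 0
x = 40/10 = 4
f(4) = -8
Since f''(x) = 10 > 0, this is a minimum.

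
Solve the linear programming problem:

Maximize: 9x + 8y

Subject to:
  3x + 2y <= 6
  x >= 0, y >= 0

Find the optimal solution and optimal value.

The feasible region has vertices at [(0, 0), (2, 0), (0, 3)].
Checking objective 9x + 8y at each vertex:
  (0, 0): 9*0 + 8*0 = 0
  (2, 0): 9*2 + 8*0 = 18
  (0, 3): 9*0 + 8*3 = 24
Maximum is 24 at (0, 3).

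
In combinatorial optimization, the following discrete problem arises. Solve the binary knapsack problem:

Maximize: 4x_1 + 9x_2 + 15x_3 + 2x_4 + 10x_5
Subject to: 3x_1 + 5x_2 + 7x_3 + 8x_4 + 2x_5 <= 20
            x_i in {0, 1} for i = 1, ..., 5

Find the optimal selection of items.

Items: item 1 (v=4, w=3), item 2 (v=9, w=5), item 3 (v=15, w=7), item 4 (v=2, w=8), item 5 (v=10, w=2)
Capacity: 20
Checking all 32 subsets (w = total weight, v = total value):
  {}: w = 0, v = 0
  {1}: w = 3, v = 4
  {2}: w = 5, v = 9
  {3}: w = 7, v = 15
  {4}: w = 8, v = 2
  {5}: w = 2, v = 10
  {1, 2}: w = 8, v = 13
  {1, 3}: w = 10, v = 19
  {1, 4}: w = 11, v = 6
  {1, 5}: w = 5, v = 14
  {2, 3}: w = 12, v = 24
  {2, 4}: w = 13, v = 11
  {2, 5}: w = 7, v = 19
  {3, 4}: w = 15, v = 17
  {3, 5}: w = 9, v = 25
  {4, 5}: w = 10, v = 12
  {1, 2, 3}: w = 15, v = 28
  {1, 2, 4}: w = 16, v = 15
  {1, 2, 5}: w = 10, v = 23
  {1, 3, 4}: w = 18, v = 21
  {1, 3, 5}: w = 12, v = 29
  {1, 4, 5}: w = 13, v = 16
  {2, 3, 4}: w = 20, v = 26
  {2, 3, 5}: w = 14, v = 34
  {2, 4, 5}: w = 15, v = 21
  {3, 4, 5}: w = 17, v = 27
  {1, 2, 3, 4}: w = 23 > 20, infeasible
  {1, 2, 3, 5}: w = 17, v = 38
  {1, 2, 4, 5}: w = 18, v = 25
  {1, 3, 4, 5}: w = 20, v = 31
  {2, 3, 4, 5}: w = 22 > 20, infeasible
  {1, 2, 3, 4, 5}: w = 25 > 20, infeasible
Best feasible subset: items [1, 2, 3, 5]
Total weight: 17 <= 20, total value: 38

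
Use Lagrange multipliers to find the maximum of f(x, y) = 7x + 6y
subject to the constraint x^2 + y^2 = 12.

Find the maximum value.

Set up Lagrange conditions: grad f = lambda * grad g
  7 = 2*lambda*x
  6 = 2*lambda*y
From these: x/y = 7/6, so x = 7t, y = 6t for some t.
Substitute into constraint: (7t)^2 + (6t)^2 = 12
  t^2 * 85 = 12
  t = sqrt(12/85)
Maximum = 7*x + 6*y = (7^2 + 6^2)*t = 85 * sqrt(12/85) = sqrt(1020)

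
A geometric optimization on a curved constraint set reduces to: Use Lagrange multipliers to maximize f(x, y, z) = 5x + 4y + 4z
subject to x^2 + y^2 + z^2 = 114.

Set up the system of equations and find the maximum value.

Lagrange conditions: 5 = 2*lambda*x, 4 = 2*lambda*y, 4 = 2*lambda*z
So x:5 = y:4 = z:4, i.e. x = 5t, y = 4t, z = 4t
Constraint: t^2*(5^2 + 4^2 + 4^2) = 114
  t^2 * 57 = 114  =>  t = sqrt(2)
Maximum = 5*5t + 4*4t + 4*4t = 57*sqrt(2) = sqrt(6498)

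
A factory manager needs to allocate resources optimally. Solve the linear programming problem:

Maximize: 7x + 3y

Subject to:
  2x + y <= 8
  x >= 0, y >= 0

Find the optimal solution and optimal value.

The feasible region has vertices at [(0, 0), (4, 0), (0, 8)].
Checking objective 7x + 3y at each vertex:
  (0, 0): 7*0 + 3*0 = 0
  (4, 0): 7*4 + 3*0 = 28
  (0, 8): 7*0 + 3*8 = 24
Maximum is 28 at (4, 0).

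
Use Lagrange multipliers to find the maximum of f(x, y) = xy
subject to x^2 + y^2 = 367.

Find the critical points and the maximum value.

Lagrange conditions: y = 2*lambda*x and x = 2*lambda*y
If x = 0 then y = 0, violating the constraint, so x, y != 0.
Dividing: y/x = x/y => x^2 = y^2 => y = x or y = -x
Constraint: 2x^2 = 367 => x^2 = 367/2 => x = +/-sqrt(367/2)
Critical points: (sqrt(367/2), sqrt(367/2)), (-sqrt(367/2), -sqrt(367/2)), (sqrt(367/2), -sqrt(367/2)), (-sqrt(367/2), sqrt(367/2))
  y = x:  xy = x^2 = 367/2  at (sqrt(367/2), sqrt(367/2)) and (-sqrt(367/2), -sqrt(367/2))
  y = -x: xy = -x^2 = -367/2 at (sqrt(367/2), -sqrt(367/2)) and (-sqrt(367/2), sqrt(367/2))
Maximum xy = 367/2 at (sqrt(367/2), sqrt(367/2)) and (-sqrt(367/2), -sqrt(367/2))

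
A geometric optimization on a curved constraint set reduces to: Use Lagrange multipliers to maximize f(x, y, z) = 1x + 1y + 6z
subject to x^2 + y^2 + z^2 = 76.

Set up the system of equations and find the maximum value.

Lagrange conditions: 1 = 2*lambda*x, 1 = 2*lambda*y, 6 = 2*lambda*z
So x:1 = y:1 = z:6, i.e. x = 1t, y = 1t, z = 6t
Constraint: t^2*(1^2 + 1^2 + 6^2) = 76
  t^2 * 38 = 76  =>  t = sqrt(2)
Maximum = 1*1t + 1*1t + 6*6t = 38*sqrt(2) = sqrt(2888)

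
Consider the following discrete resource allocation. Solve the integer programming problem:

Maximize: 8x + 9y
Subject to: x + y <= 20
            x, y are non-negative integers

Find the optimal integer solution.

Objective: 8x + 9y, constraint: x + y <= 20
Coefficient of y is 9 > coefficient of x is 8, so allocate the entire budget to y.
Optimal: x = 0, y = 20, value = 180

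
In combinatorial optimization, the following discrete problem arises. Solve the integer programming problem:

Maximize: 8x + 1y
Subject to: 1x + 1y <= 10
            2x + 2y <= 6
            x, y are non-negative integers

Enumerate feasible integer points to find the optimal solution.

Constraint 1: 1x + 1y <= 10
Constraint 2: 2x + 2y <= 6
Feasible x range (need y >= 0): 0 <= x <= min(10/1, 6/2) => x in {0, ..., 3}.
Enumerate feasible integer points row by row (the coefficient of y is 1 > 0, so for each x the largest feasible y gives the best value):
  x = 0: y <= min((10 - 1*0)/1, (6 - 2*0)/2) => y in {0, ..., 3}; best 8*0 + 1*3 = 3
  x = 1: y <= min((10 - 1*1)/1, (6 - 2*1)/2) => y in {0, ..., 2}; best 8*1 + 1*2 = 10
  x = 2: y <= min((10 - 1*2)/1, (6 - 2*2)/2) => y in {0, ..., 1}; best 8*2 + 1*1 = 17
  x = 3: y <= min((10 - 1*3)/1, (6 - 2*3)/2) => y in {0}; best 8*3 + 1*0 = 24
The maximum 8x + 1y = 24 is achieved at x = 3, y = 0.
Check: 1*3 + 1*0 = 3 <= 10 and 2*3 + 2*0 = 6 <= 6.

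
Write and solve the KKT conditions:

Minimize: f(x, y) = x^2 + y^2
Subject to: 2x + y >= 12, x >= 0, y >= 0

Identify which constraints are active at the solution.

KKT conditions for min x^2 + y^2 s.t. 2x + 1y >= 12, x >= 0, y >= 0:
Stationarity: 2x = mu*2 + mu_x, 2y = mu*1 + mu_y, with mu, mu_x, mu_y >= 0
Complementary slackness: mu*(2x + y - 12) = 0, mu_x*x = 0, mu_y*y = 0
(0, 0) is infeasible (2*0 + 1*0 < 12), so if mu = 0 stationarity would force x = mu_x/2 >= 0, y = mu_y/2 >= 0 with mu_x*x = mu_y*y = 0, i.e. x = y = 0: contradiction. Hence mu > 0 and 2x + y = 12 is active.
Try x > 0, y > 0 (so mu_x = mu_y = 0): x = 2*mu/2, y = 1*mu/2
Substitute: 2*(2*mu/2) + 1*(1*mu/2) = 12
  mu*5/2 = 12 => mu = 24/5
x* = 24/5 > 0, y* = 12/5 > 0, consistent with mu_x = mu_y = 0.
f is convex and the constraints are linear, so this KKT point is the global minimum.
f* = 144/5
Active constraints: 2x + y >= 12 (holds with equality, mu = 24/5 > 0); x >= 0 and y >= 0 are inactive (mu_x = mu_y = 0).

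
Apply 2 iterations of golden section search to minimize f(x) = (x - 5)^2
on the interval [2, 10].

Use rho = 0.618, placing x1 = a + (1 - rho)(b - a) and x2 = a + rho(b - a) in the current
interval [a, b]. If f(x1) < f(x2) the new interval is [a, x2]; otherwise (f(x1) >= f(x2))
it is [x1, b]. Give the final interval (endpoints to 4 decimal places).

Golden section search for min of f(x) = (x - 5)^2 on [2, 10].
Each step: x1 = a + (1 - rho)(b - a), x2 = a + rho(b - a); if f(x1) < f(x2) keep [a, x2], otherwise keep [x1, b].
Step 1: [2.0000, 10.0000], x1=5.0560 (f=0.0031), x2=6.9440 (f=3.7791); f(x1) < f(x2) => keep [2.0000, 6.9440]
Step 2: [2.0000, 6.9440], x1=3.8886 (f=1.2352), x2=5.0554 (f=0.0031); f(x1) > f(x2) => keep [3.8886, 6.9440]
Final interval: [3.8886, 6.9440]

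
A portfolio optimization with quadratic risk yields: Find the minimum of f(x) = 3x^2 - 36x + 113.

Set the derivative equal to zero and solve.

f(x) = 3x^2 - 36x + 113
f'(x) = 6x + (-36) = 0
x = 36/6 = 6
f(6) = 5
Since f''(x) = 6 > 0, this is a minimum.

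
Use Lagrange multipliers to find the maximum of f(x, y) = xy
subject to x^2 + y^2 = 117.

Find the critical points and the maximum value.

Lagrange conditions: y = 2*lambda*x and x = 2*lambda*y
If x = 0 then y = 0, violating the constraint, so x, y != 0.
Dividing: y/x = x/y => x^2 = y^2 => y = x or y = -x
Constraint: 2x^2 = 117 => x^2 = 117/2 => x = +/-sqrt(117/2)
Critical points: (sqrt(117/2), sqrt(117/2)), (-sqrt(117/2), -sqrt(117/2)), (sqrt(117/2), -sqrt(117/2)), (-sqrt(117/2), sqrt(117/2))
  y = x:  xy = x^2 = 117/2  at (sqrt(117/2), sqrt(117/2)) and (-sqrt(117/2), -sqrt(117/2))
  y = -x: xy = -x^2 = -117/2 at (sqrt(117/2), -sqrt(117/2)) and (-sqrt(117/2), sqrt(117/2))
Maximum xy = 117/2 at (sqrt(117/2), sqrt(117/2)) and (-sqrt(117/2), -sqrt(117/2))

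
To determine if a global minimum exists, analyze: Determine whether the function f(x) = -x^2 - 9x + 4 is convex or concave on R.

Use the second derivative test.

f(x) = -x^2 - 9x + 4
f'(x) = -2x - 9
f''(x) = -2
Since f''(x) = -2 < 0 for all x, f is concave on R.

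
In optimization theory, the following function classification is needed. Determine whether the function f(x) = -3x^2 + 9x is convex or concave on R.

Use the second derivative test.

f(x) = -3x^2 + 9x
f'(x) = -6x + 9
f''(x) = -6
Since f''(x) = -6 < 0 for all x, f is concave on R.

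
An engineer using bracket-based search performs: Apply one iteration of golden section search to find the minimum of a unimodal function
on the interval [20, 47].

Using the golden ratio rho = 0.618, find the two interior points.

Golden section search on [20, 47].
Golden ratio rho = 0.618 (approx).
Interior points:
  x_1 = 20 + (1-0.618)*27 = 30.3140
  x_2 = 20 + 0.618*27 = 36.6860
Compare f(x_1) and f(x_2) to determine which subinterval to keep.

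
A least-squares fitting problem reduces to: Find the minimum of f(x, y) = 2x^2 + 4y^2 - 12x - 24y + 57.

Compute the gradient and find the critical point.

f(x,y) = 2x^2 + 4y^2 - 12x - 24y + 57
df/dx = 4x + (-12) = 0  =>  x = 3
df/dy = 8y + (-24) = 0  =>  y = 3
f(3, 3) = 2*(3)^2 + 4*(3)^2 + -12*(3) + -24*(3) + 57 = 3
Hessian is diagonal with entries 4, 8 > 0, so this is a minimum.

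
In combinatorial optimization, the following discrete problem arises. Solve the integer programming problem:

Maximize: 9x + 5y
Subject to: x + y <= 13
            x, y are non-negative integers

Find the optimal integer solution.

Objective: 9x + 5y, constraint: x + y <= 13
Coefficient of x is 9 >= coefficient of y is 5, so allocate the entire budget to x.
Optimal: x = 13, y = 0, value = 117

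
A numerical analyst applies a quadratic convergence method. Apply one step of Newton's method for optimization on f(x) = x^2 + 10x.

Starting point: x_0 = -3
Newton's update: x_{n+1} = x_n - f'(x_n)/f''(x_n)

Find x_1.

f(x) = x^2 + 10x
f'(x) = 2x + (10), f''(x) = 2
Newton step: x_1 = x_0 - f'(x_0)/f''(x_0)
f'(-3) = 4
x_1 = -3 - 4/2 = -5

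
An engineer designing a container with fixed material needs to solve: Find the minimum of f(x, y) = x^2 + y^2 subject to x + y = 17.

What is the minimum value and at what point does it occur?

Substitute y = 17 - x into f(x,y) = x^2 + y^2:
g(x) = x^2 + (17 - x)^2 = 2x^2 - 34x + 289
g'(x) = 4x - 34 = 0  =>  x = 17/2
y = 17 - 17/2 = 17/2
Minimum value = (17/2)^2 + (17/2)^2 = 289/2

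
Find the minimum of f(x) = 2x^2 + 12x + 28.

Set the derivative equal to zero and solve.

f(x) = 2x^2 + 12x + 28
f'(x) = 4x + (12) = 0
x = -12/4 = -3
f(-3) = 10
Since f''(x) = 4 > 0, this is a minimum.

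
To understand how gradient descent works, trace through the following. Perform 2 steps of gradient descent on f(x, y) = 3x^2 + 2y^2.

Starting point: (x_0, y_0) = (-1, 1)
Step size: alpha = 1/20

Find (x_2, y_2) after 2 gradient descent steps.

f(x,y) = 3x^2 + 2y^2
grad_x = 6x + 0y, grad_y = 4y + 0x
Step 1: grad = (-6, 4), (-7/10, 4/5)
Step 2: grad = (-21/5, 16/5), (-49/100, 16/25)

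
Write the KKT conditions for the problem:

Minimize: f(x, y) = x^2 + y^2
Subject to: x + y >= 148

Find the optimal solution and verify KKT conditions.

KKT conditions for min x^2 + y^2 s.t. x + y >= 148:
Stationarity: 2x = mu, 2y = mu
So x = y = mu/2.
Complementary slackness: mu*(x + y - 148) = 0
Primal feasibility: x + y >= 148; dual feasibility: mu >= 0
If mu = 0 then x = y = 0, but 0 + 0 < 148 is infeasible, so the constraint is active.
Constraint active: x + y = 2*(mu/2) = 148 => mu = 148
x = y = 74, f = 10952
Verify: stationarity 2*74 = 148 = mu; primal 74 + 74 = 148 >= 148; dual mu = 148 >= 0; complementary slackness 148*(148 - 148) = 0. All KKT conditions hold.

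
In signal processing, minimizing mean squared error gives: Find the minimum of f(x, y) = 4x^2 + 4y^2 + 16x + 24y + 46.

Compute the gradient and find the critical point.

f(x,y) = 4x^2 + 4y^2 + 16x + 24y + 46
df/dx = 8x + (16) = 0  =>  x = -2
df/dy = 8y + (24) = 0  =>  y = -3
f(-2, -3) = 4*(-2)^2 + 4*(-3)^2 + 16*(-2) + 24*(-3) + 46 = -6
Hessian is diagonal with entries 8, 8 > 0, so this is a minimum.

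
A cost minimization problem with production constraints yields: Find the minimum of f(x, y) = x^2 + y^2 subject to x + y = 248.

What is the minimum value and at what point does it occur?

Substitute y = 248 - x into f(x,y) = x^2 + y^2:
g(x) = x^2 + (248 - x)^2 = 2x^2 - 496x + 61504
g'(x) = 4x - 496 = 0  =>  x = 124
y = 248 - 124 = 124
Minimum value = 124^2 + 124^2 = 30752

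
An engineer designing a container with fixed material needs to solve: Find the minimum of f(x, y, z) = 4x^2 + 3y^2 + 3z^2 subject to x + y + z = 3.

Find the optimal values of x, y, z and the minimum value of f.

Using Lagrange multipliers on f = 4x^2 + 3y^2 + 3z^2 with constraint x + y + z = 3:
Conditions: 2*4*x = lambda, 2*3*y = lambda, 2*3*z = lambda
So x = lambda/8, y = lambda/6, z = lambda/6
Substituting into constraint: lambda * (11/24) = 3
lambda = 72/11
x = 9/11, y = 12/11, z = 12/11
Minimum value = 108/11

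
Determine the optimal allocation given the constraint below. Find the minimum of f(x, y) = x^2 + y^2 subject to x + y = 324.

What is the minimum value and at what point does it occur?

Substitute y = 324 - x into f(x,y) = x^2 + y^2:
g(x) = x^2 + (324 - x)^2 = 2x^2 - 648x + 104976
g'(x) = 4x - 648 = 0  =>  x = 162
y = 324 - 162 = 162
Minimum value = 162^2 + 162^2 = 52488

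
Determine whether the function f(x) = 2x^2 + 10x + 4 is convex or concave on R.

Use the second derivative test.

f(x) = 2x^2 + 10x + 4
f'(x) = 4x + 10
f''(x) = 4
Since f''(x) = 4 > 0 for all x, f is convex on R.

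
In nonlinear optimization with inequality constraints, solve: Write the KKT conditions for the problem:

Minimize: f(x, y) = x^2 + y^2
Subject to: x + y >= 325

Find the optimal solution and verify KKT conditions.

KKT conditions for min x^2 + y^2 s.t. x + y >= 325:
Stationarity: 2x = mu, 2y = mu
So x = y = mu/2.
Complementary slackness: mu*(x + y - 325) = 0
Primal feasibility: x + y >= 325; dual feasibility: mu >= 0
If mu = 0 then x = y = 0, but 0 + 0 < 325 is infeasible, so the constraint is active.
Constraint active: x + y = 2*(mu/2) = 325 => mu = 325
x = y = 325/2, f = 105625/2
Verify: stationarity 2*(325/2) = 325 = mu; primal 325/2 + 325/2 = 325 >= 325; dual mu = 325 >= 0; complementary slackness 325*(325 - 325) = 0. All KKT conditions hold.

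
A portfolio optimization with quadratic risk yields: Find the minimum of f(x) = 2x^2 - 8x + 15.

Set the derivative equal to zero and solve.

f(x) = 2x^2 - 8x + 15
f'(x) = 4x + (-8) = 0
x = 8/4 = 2
f(2) = 7
Since f''(x) = 4 > 0, this is a minimum.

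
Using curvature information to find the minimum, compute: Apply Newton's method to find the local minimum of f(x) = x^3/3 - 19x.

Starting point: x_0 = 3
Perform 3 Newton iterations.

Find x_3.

f(x) = x^3/3 - 19x
f'(x) = x^2 - 19, f''(x) = 2x
Newton update: x_{n+1} = x_n - (x_n^2 - 19)/(2*x_n)
Step 1: x_0 = 3, f'=-10, f''=6, x_1 = 14/3
Step 2: x_1 = 14/3, f'=25/9, f''=28/3, x_2 = 367/84
Step 3: x_2 = 367/84, f'=625/7056, f''=367/42, x_3 = 268753/61656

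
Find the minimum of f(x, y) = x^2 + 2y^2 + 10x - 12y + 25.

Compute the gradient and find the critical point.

f(x,y) = x^2 + 2y^2 + 10x - 12y + 25
df/dx = 2x + (10) = 0  =>  x = -5
df/dy = 4y + (-12) = 0  =>  y = 3
f(-5, 3) = 1*(-5)^2 + 2*(3)^2 + 10*(-5) + -12*(3) + 25 = -18
Hessian is diagonal with entries 2, 4 > 0, so this is a minimum.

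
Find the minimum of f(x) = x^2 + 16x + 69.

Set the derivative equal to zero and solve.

f(x) = x^2 + 16x + 69
f'(x) = 2x + (16) = 0
x = -16/2 = -8
f(-8) = 5
Since f''(x) = 2 > 0, this is a minimum.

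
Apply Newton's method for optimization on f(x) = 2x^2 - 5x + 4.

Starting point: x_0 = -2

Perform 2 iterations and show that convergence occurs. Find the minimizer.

f(x) = 2x^2 - 5x + 4, f'(x) = 4x + (-5), f''(x) = 4
Step 1: f'(-2) = -13, x_1 = -2 - -13/4 = 5/4
Step 2: f'(5/4) = 0, x_2 = 5/4 (converged)
Newton's method converges in 1 step for quadratics.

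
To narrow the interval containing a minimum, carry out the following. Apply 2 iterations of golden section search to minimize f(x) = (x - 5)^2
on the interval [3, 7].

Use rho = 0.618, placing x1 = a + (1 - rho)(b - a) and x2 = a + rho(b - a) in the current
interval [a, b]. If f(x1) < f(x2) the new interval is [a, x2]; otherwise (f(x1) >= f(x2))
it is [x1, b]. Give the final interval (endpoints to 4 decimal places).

Golden section search for min of f(x) = (x - 5)^2 on [3, 7].
Each step: x1 = a + (1 - rho)(b - a), x2 = a + rho(b - a); if f(x1) < f(x2) keep [a, x2], otherwise keep [x1, b].
Step 1: [3.0000, 7.0000], x1=4.5280 (f=0.2228), x2=5.4720 (f=0.2228); f(x1) = f(x2) (tie, not '<') => keep [4.5280, 7.0000]
Step 2: [4.5280, 7.0000], x1=5.4723 (f=0.2231), x2=6.0557 (f=1.1145); f(x1) < f(x2) => keep [4.5280, 6.0557]
Final interval: [4.5280, 6.0557]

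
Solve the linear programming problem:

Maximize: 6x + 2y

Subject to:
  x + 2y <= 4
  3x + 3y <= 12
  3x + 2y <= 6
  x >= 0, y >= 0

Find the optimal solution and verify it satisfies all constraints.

Feasible vertices: (0, 0), (0, 2), (1, 3/2), (2, 0)
Objective 6x + 2y at each vertex:
  (0, 0): 0
  (0, 2): 4
  (1, 3/2): 9
  (2, 0): 12
Maximum is 12 at (2, 0).
Verify constraints at (x, y) = (2, 0):
  1*2 + 2*0 = 2 <= 4
  3*2 + 3*0 = 6 <= 12
  3*2 + 2*0 = 6 <= 6 (active)
  x = 2 >= 0, y = 0 >= 0. All constraints satisfied.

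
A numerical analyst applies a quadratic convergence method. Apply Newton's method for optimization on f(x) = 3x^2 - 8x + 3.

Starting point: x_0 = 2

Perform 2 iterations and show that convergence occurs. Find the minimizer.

f(x) = 3x^2 - 8x + 3, f'(x) = 6x + (-8), f''(x) = 6
Step 1: f'(2) = 4, x_1 = 2 - 4/6 = 4/3
Step 2: f'(4/3) = 0, x_2 = 4/3 (converged)
Newton's method converges in 1 step for quadratics.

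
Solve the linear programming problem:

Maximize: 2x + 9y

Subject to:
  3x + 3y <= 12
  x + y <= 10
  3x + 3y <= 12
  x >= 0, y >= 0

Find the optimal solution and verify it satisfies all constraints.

Feasible vertices: (0, 0), (0, 4), (4, 0)
Objective 2x + 9y at each vertex:
  (0, 0): 0
  (0, 4): 36
  (4, 0): 8
Maximum is 36 at (0, 4).
Verify constraints at (x, y) = (0, 4):
  3*0 + 3*4 = 12 <= 12 (active)
  1*0 + 1*4 = 4 <= 10
  3*0 + 3*4 = 12 <= 12 (active)
  x = 0 >= 0, y = 4 >= 0. All constraints satisfied.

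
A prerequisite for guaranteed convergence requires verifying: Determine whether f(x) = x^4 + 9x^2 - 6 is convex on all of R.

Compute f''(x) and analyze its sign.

f(x) = x^4 + 9x^2 - 6
f'(x) = 4x^3 + 18x
f''(x) = 12x^2 + 18
f''(x) = 12x^2 + 18 >= 18 > 0 for all x
Therefore, f is convex on R.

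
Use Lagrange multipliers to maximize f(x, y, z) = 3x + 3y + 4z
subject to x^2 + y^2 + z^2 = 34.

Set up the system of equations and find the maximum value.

Lagrange conditions: 3 = 2*lambda*x, 3 = 2*lambda*y, 4 = 2*lambda*z
So x:3 = y:3 = z:4, i.e. x = 3t, y = 3t, z = 4t
Constraint: t^2*(3^2 + 3^2 + 4^2) = 34
  t^2 * 34 = 34  =>  t = sqrt(1)
Maximum = 3*3t + 3*3t + 4*4t = 34*sqrt(1) = 34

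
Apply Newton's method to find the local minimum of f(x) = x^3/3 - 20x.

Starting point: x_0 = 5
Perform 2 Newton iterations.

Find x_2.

f(x) = x^3/3 - 20x
f'(x) = x^2 - 20, f''(x) = 2x
Newton update: x_{n+1} = x_n - (x_n^2 - 20)/(2*x_n)
Step 1: x_0 = 5, f'=5, f''=10, x_1 = 9/2
Step 2: x_1 = 9/2, f'=1/4, f''=9, x_2 = 161/36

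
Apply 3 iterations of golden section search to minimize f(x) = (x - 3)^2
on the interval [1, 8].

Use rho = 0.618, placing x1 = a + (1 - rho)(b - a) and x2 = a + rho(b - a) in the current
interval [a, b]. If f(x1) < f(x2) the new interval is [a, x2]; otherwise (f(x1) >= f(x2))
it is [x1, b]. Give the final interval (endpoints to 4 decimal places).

Golden section search for min of f(x) = (x - 3)^2 on [1, 8].
Each step: x1 = a + (1 - rho)(b - a), x2 = a + rho(b - a); if f(x1) < f(x2) keep [a, x2], otherwise keep [x1, b].
Step 1: [1.0000, 8.0000], x1=3.6740 (f=0.4543), x2=5.3260 (f=5.4103); f(x1) < f(x2) => keep [1.0000, 5.3260]
Step 2: [1.0000, 5.3260], x1=2.6525 (f=0.1207), x2=3.6735 (f=0.4536); f(x1) < f(x2) => keep [1.0000, 3.6735]
Step 3: [1.0000, 3.6735], x1=2.0213 (f=0.9579), x2=2.6522 (f=0.1210); f(x1) > f(x2) => keep [2.0213, 3.6735]
Final interval: [2.0213, 3.6735]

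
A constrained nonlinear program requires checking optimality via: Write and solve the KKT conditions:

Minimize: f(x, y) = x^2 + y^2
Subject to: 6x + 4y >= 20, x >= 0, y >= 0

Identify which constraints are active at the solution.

KKT conditions for min x^2 + y^2 s.t. 6x + 4y >= 20, x >= 0, y >= 0:
Stationarity: 2x = mu*6 + mu_x, 2y = mu*4 + mu_y, with mu, mu_x, mu_y >= 0
Complementary slackness: mu*(6x + 4y - 20) = 0, mu_x*x = 0, mu_y*y = 0
(0, 0) is infeasible (6*0 + 4*0 < 20), so if mu = 0 stationarity would force x = mu_x/2 >= 0, y = mu_y/2 >= 0 with mu_x*x = mu_y*y = 0, i.e. x = y = 0: contradiction. Hence mu > 0 and 6x + 4y = 20 is active.
Try x > 0, y > 0 (so mu_x = mu_y = 0): x = 6*mu/2, y = 4*mu/2
Substitute: 6*(6*mu/2) + 4*(4*mu/2) = 20
  mu*52/2 = 20 => mu = 10/13
x* = 30/13 > 0, y* = 20/13 > 0, consistent with mu_x = mu_y = 0.
f is convex and the constraints are linear, so this KKT point is the global minimum.
f* = 100/13
Active constraints: 6x + 4y >= 20 (holds with equality, mu = 10/13 > 0); x >= 0 and y >= 0 are inactive (mu_x = mu_y = 0).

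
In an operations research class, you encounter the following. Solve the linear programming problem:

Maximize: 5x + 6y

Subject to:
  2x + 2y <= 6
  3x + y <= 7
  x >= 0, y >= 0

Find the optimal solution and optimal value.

Feasible vertices: (0, 0), (0, 3), (2, 1), (7/3, 0)
Objective 5x + 6y at each:
  (0, 0): 0
  (0, 3): 18
  (2, 1): 16
  (7/3, 0): 35/3
Maximum is 18 at (0, 3).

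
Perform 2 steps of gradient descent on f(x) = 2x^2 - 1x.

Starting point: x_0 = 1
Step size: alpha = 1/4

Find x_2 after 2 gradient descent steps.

f(x) = 2x^2 - 1x, f'(x) = 4x + (-1)
Step 1: f'(1) = 3, x_1 = 1 - 1/4 * 3 = 1/4
Step 2: f'(1/4) = 0, x_2 = 1/4 - 1/4 * 0 = 1/4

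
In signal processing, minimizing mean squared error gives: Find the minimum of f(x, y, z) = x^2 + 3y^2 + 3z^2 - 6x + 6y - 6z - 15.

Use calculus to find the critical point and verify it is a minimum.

f(x,y,z) = x^2 + 3y^2 + 3z^2 - 6x + 6y - 6z - 15
df/dx = 2x + (-6) = 0 => x = 3
df/dy = 6y + (6) = 0 => y = -1
df/dz = 6z + (-6) = 0 => z = 1
f(3,-1,1) = 1*(3)^2 + 3*(-1)^2 + 3*(1)^2 + -6*(3) + 6*(-1) + -6*(1) + -15 = -30
Hessian is diagonal with entries 2, 6, 6 > 0, confirmed minimum.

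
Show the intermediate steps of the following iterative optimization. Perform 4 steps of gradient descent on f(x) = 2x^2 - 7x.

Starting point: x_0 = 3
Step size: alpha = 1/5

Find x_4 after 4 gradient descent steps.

f(x) = 2x^2 - 7x, f'(x) = 4x + (-7)
Step 1: f'(3) = 5, x_1 = 3 - 1/5 * 5 = 2
Step 2: f'(2) = 1, x_2 = 2 - 1/5 * 1 = 9/5
Step 3: f'(9/5) = 1/5, x_3 = 9/5 - 1/5 * 1/5 = 44/25
Step 4: f'(44/25) = 1/25, x_4 = 44/25 - 1/5 * 1/25 = 219/125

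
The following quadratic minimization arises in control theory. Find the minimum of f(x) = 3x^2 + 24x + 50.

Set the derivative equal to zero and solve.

f(x) = 3x^2 + 24x + 50
f'(x) = 6x + (24) = 0
x = -24/6 = -4
f(-4) = 2
Since f''(x) = 6 > 0, this is a minimum.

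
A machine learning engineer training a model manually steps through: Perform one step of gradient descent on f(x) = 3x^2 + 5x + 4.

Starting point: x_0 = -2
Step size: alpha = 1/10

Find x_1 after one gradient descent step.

f(x) = 3x^2 + 5x + 4
f'(x) = 6x + 5
f'(-2) = 6*-2 + (5) = -7
x_1 = x_0 - alpha * f'(x_0) = -2 - 1/10 * -7 = -13/10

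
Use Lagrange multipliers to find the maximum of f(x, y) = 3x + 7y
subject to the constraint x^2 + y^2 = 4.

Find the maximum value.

Set up Lagrange conditions: grad f = lambda * grad g
  3 = 2*lambda*x
  7 = 2*lambda*y
From these: x/y = 3/7, so x = 3t, y = 7t for some t.
Substitute into constraint: (3t)^2 + (7t)^2 = 4
  t^2 * 58 = 4
  t = sqrt(4/58)
Maximum = 3*x + 7*y = (3^2 + 7^2)*t = 58 * sqrt(4/58) = sqrt(232)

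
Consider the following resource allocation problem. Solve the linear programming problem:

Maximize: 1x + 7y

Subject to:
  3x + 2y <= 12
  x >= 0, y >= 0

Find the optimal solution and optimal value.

The feasible region has vertices at [(0, 0), (4, 0), (0, 6)].
Checking objective 1x + 7y at each vertex:
  (0, 0): 1*0 + 7*0 = 0
  (4, 0): 1*4 + 7*0 = 4
  (0, 6): 1*0 + 7*6 = 42
Maximum is 42 at (0, 6).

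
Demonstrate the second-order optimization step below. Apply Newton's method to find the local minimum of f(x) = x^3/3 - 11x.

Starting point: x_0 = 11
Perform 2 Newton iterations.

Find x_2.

f(x) = x^3/3 - 11x
f'(x) = x^2 - 11, f''(x) = 2x
Newton update: x_{n+1} = x_n - (x_n^2 - 11)/(2*x_n)
Step 1: x_0 = 11, f'=110, f''=22, x_1 = 6
Step 2: x_1 = 6, f'=25, f''=12, x_2 = 47/12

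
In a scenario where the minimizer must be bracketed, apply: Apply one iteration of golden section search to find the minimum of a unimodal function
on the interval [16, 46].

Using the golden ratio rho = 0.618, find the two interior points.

Golden section search on [16, 46].
Golden ratio rho = 0.618 (approx).
Interior points:
  x_1 = 16 + (1-0.618)*30 = 27.4600
  x_2 = 16 + 0.618*30 = 34.5400
Compare f(x_1) and f(x_2) to determine which subinterval to keep.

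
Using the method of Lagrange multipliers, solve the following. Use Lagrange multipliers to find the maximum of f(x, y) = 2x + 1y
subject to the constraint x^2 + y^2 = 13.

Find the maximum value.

Set up Lagrange conditions: grad f = lambda * grad g
  2 = 2*lambda*x
  1 = 2*lambda*y
From these: x/y = 2/1, so x = 2t, y = 1t for some t.
Substitute into constraint: (2t)^2 + (1t)^2 = 13
  t^2 * 5 = 13
  t = sqrt(13/5)
Maximum = 2*x + 1*y = (2^2 + 1^2)*t = 5 * sqrt(13/5) = sqrt(65)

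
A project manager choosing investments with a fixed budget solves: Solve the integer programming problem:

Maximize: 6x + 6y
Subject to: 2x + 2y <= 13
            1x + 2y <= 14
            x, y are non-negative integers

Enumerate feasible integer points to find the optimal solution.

Constraint 1: 2x + 2y <= 13
Constraint 2: 1x + 2y <= 14
Feasible x range (need y >= 0): 0 <= x <= min(13/2, 14/1) => x in {0, ..., 6}.
Enumerate feasible integer points row by row (the coefficient of y is 6 > 0, so for each x the largest feasible y gives the best value):
  x = 0: y <= min((13 - 2*0)/2, (14 - 1*0)/2) => y in {0, ..., 6}; best 6*0 + 6*6 = 36
  x = 1: y <= min((13 - 2*1)/2, (14 - 1*1)/2) => y in {0, ..., 5}; best 6*1 + 6*5 = 36
  x = 2: y <= min((13 - 2*2)/2, (14 - 1*2)/2) => y in {0, ..., 4}; best 6*2 + 6*4 = 36
  x = 3: y <= min((13 - 2*3)/2, (14 - 1*3)/2) => y in {0, ..., 3}; best 6*3 + 6*3 = 36
  x = 4: y <= min((13 - 2*4)/2, (14 - 1*4)/2) => y in {0, ..., 2}; best 6*4 + 6*2 = 36
  x = 5: y <= min((13 - 2*5)/2, (14 - 1*5)/2) => y in {0, ..., 1}; best 6*5 + 6*1 = 36
  x = 6: y <= min((13 - 2*6)/2, (14 - 1*6)/2) => y in {0}; best 6*6 + 6*0 = 36
The maximum 6x + 6y = 36 is achieved at x = 0, y = 6.
(The same value 36 is also attained at (1, 5), (2, 4), (3, 3), (4, 2), (5, 1), (6, 0).)
Check: 2*0 + 2*6 = 12 <= 13 and 1*0 + 2*6 = 12 <= 14.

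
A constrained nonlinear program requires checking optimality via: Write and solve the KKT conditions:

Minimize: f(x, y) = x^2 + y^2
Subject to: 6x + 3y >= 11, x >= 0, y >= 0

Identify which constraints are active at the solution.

KKT conditions for min x^2 + y^2 s.t. 6x + 3y >= 11, x >= 0, y >= 0:
Stationarity: 2x = mu*6 + mu_x, 2y = mu*3 + mu_y, with mu, mu_x, mu_y >= 0
Complementary slackness: mu*(6x + 3y - 11) = 0, mu_x*x = 0, mu_y*y = 0
(0, 0) is infeasible (6*0 + 3*0 < 11), so if mu = 0 stationarity would force x = mu_x/2 >= 0, y = mu_y/2 >= 0 with mu_x*x = mu_y*y = 0, i.e. x = y = 0: contradiction. Hence mu > 0 and 6x + 3y = 11 is active.
Try x > 0, y > 0 (so mu_x = mu_y = 0): x = 6*mu/2, y = 3*mu/2
Substitute: 6*(6*mu/2) + 3*(3*mu/2) = 11
  mu*45/2 = 11 => mu = 22/45
x* = 22/15 > 0, y* = 11/15 > 0, consistent with mu_x = mu_y = 0.
f is convex and the constraints are linear, so this KKT point is the global minimum.
f* = 121/45
Active constraints: 6x + 3y >= 11 (holds with equality, mu = 22/45 > 0); x >= 0 and y >= 0 are inactive (mu_x = mu_y = 0).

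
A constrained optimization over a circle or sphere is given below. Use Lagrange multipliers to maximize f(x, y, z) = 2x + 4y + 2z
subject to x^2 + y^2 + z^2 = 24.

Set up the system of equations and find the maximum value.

Lagrange conditions: 2 = 2*lambda*x, 4 = 2*lambda*y, 2 = 2*lambda*z
So x:2 = y:4 = z:2, i.e. x = 2t, y = 4t, z = 2t
Constraint: t^2*(2^2 + 4^2 + 2^2) = 24
  t^2 * 24 = 24  =>  t = sqrt(1)
Maximum = 2*2t + 4*4t + 2*2t = 24*sqrt(1) = 24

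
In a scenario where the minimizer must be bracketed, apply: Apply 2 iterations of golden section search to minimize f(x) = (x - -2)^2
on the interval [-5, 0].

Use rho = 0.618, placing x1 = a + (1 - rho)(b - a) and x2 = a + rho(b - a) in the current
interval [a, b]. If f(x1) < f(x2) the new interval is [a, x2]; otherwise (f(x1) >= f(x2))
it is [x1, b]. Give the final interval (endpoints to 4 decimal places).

Golden section search for min of f(x) = (x - -2)^2 on [-5, 0].
Each step: x1 = a + (1 - rho)(b - a), x2 = a + rho(b - a); if f(x1) < f(x2) keep [a, x2], otherwise keep [x1, b].
Step 1: [-5.0000, 0.0000], x1=-3.0900 (f=1.1881), x2=-1.9100 (f=0.0081); f(x1) > f(x2) => keep [-3.0900, 0.0000]
Step 2: [-3.0900, 0.0000], x1=-1.9096 (f=0.0082), x2=-1.1804 (f=0.6718); f(x1) < f(x2) => keep [-3.0900, -1.1804]
Final interval: [-3.0900, -1.1804]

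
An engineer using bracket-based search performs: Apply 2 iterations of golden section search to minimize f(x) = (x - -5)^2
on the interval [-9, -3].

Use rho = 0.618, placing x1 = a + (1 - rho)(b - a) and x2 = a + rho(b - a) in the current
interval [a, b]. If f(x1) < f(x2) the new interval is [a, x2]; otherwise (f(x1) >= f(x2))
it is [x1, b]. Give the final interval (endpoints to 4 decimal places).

Golden section search for min of f(x) = (x - -5)^2 on [-9, -3].
Each step: x1 = a + (1 - rho)(b - a), x2 = a + rho(b - a); if f(x1) < f(x2) keep [a, x2], otherwise keep [x1, b].
Step 1: [-9.0000, -3.0000], x1=-6.7080 (f=2.9173), x2=-5.2920 (f=0.0853); f(x1) > f(x2) => keep [-6.7080, -3.0000]
Step 2: [-6.7080, -3.0000], x1=-5.2915 (f=0.0850), x2=-4.4165 (f=0.3405); f(x1) < f(x2) => keep [-6.7080, -4.4165]
Final interval: [-6.7080, -4.4165]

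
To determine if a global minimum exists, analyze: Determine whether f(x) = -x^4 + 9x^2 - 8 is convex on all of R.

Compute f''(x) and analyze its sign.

f(x) = -x^4 + 9x^2 - 8
f'(x) = -4x^3 + 18x
f''(x) = -12x^2 + 18
f''(x) = -12x^2 + 18 -> -inf as |x| -> inf
Therefore, f is not globally convex on R.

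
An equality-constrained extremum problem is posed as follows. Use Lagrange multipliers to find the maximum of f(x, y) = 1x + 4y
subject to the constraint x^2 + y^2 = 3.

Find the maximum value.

Set up Lagrange conditions: grad f = lambda * grad g
  1 = 2*lambda*x
  4 = 2*lambda*y
From these: x/y = 1/4, so x = 1t, y = 4t for some t.
Substitute into constraint: (1t)^2 + (4t)^2 = 3
  t^2 * 17 = 3
  t = sqrt(3/17)
Maximum = 1*x + 4*y = (1^2 + 4^2)*t = 17 * sqrt(3/17) = sqrt(51)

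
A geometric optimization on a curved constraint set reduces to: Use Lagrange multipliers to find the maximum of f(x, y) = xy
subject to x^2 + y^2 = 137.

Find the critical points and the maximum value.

Lagrange conditions: y = 2*lambda*x and x = 2*lambda*y
If x = 0 then y = 0, violating the constraint, so x, y != 0.
Dividing: y/x = x/y => x^2 = y^2 => y = x or y = -x
Constraint: 2x^2 = 137 => x^2 = 137/2 => x = +/-sqrt(137/2)
Critical points: (sqrt(137/2), sqrt(137/2)), (-sqrt(137/2), -sqrt(137/2)), (sqrt(137/2), -sqrt(137/2)), (-sqrt(137/2), sqrt(137/2))
  y = x:  xy = x^2 = 137/2  at (sqrt(137/2), sqrt(137/2)) and (-sqrt(137/2), -sqrt(137/2))
  y = -x: xy = -x^2 = -137/2 at (sqrt(137/2), -sqrt(137/2)) and (-sqrt(137/2), sqrt(137/2))
Maximum xy = 137/2 at (sqrt(137/2), sqrt(137/2)) and (-sqrt(137/2), -sqrt(137/2))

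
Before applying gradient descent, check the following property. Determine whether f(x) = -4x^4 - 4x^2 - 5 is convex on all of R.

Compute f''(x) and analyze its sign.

f(x) = -4x^4 - 4x^2 - 5
f'(x) = -16x^3 + -8x
f''(x) = -48x^2 + -8
f''(x) = -48x^2 + -8 <= -8 < 0 for all x
Therefore, f is concave on R.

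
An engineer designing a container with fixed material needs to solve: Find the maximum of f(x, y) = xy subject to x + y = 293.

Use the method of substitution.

Substitute y = 293 - x into f(x,y) = xy:
g(x) = x(293 - x) = 293x - x^2
g'(x) = 293 - 2x = 0  =>  x = 293/2
y = 293 - 293/2 = 293/2
Maximum value = (293/2) * (293/2) = 85849/4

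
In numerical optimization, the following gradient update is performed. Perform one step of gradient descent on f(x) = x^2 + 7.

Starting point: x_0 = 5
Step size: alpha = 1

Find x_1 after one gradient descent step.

f(x) = x^2 + 7
f'(x) = 2x + 0
f'(5) = 2*5 + (0) = 10
x_1 = x_0 - alpha * f'(x_0) = 5 - 1 * 10 = -5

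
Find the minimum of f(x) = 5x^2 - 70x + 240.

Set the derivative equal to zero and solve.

f(x) = 5x^2 - 70x + 240
f'(x) = 10x + (-70) = 0
x = 70/10 = 7
f(7) = -5
Since f''(x) = 10 > 0, this is a minimum.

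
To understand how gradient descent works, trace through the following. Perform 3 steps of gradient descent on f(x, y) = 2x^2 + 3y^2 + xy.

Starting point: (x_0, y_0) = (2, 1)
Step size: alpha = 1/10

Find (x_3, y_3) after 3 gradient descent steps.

f(x,y) = 2x^2 + 3y^2 + xy
grad_x = 4x + 1y, grad_y = 6y + 1x
Step 1: grad = (9, 8), (11/10, 1/5)
Step 2: grad = (23/5, 23/10), (16/25, -3/100)
Step 3: grad = (253/100, 23/50), (387/1000, -19/250)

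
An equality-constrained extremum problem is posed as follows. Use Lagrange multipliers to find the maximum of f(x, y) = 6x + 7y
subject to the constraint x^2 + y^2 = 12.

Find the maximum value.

Set up Lagrange conditions: grad f = lambda * grad g
  6 = 2*lambda*x
  7 = 2*lambda*y
From these: x/y = 6/7, so x = 6t, y = 7t for some t.
Substitute into constraint: (6t)^2 + (7t)^2 = 12
  t^2 * 85 = 12
  t = sqrt(12/85)
Maximum = 6*x + 7*y = (6^2 + 7^2)*t = 85 * sqrt(12/85) = sqrt(1020)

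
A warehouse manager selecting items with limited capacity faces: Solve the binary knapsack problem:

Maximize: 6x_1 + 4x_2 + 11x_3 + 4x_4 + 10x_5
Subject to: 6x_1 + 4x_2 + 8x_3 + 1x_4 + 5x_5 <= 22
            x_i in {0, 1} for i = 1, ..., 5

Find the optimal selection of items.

Items: item 1 (v=6, w=6), item 2 (v=4, w=4), item 3 (v=11, w=8), item 4 (v=4, w=1), item 5 (v=10, w=5)
Capacity: 22
Checking all 32 subsets (w = total weight, v = total value):
  {}: w = 0, v = 0
  {1}: w = 6, v = 6
  {2}: w = 4, v = 4
  {3}: w = 8, v = 11
  {4}: w = 1, v = 4
  {5}: w = 5, v = 10
  {1, 2}: w = 10, v = 10
  {1, 3}: w = 14, v = 17
  {1, 4}: w = 7, v = 10
  {1, 5}: w = 11, v = 16
  {2, 3}: w = 12, v = 15
  {2, 4}: w = 5, v = 8
  {2, 5}: w = 9, v = 14
  {3, 4}: w = 9, v = 15
  {3, 5}: w = 13, v = 21
  {4, 5}: w = 6, v = 14
  {1, 2, 3}: w = 18, v = 21
  {1, 2, 4}: w = 11, v = 14
  {1, 2, 5}: w = 15, v = 20
  {1, 3, 4}: w = 15, v = 21
  {1, 3, 5}: w = 19, v = 27
  {1, 4, 5}: w = 12, v = 20
  {2, 3, 4}: w = 13, v = 19
  {2, 3, 5}: w = 17, v = 25
  {2, 4, 5}: w = 10, v = 18
  {3, 4, 5}: w = 14, v = 25
  {1, 2, 3, 4}: w = 19, v = 25
  {1, 2, 3, 5}: w = 23 > 22, infeasible
  {1, 2, 4, 5}: w = 16, v = 24
  {1, 3, 4, 5}: w = 20, v = 31
  {2, 3, 4, 5}: w = 18, v = 29
  {1, 2, 3, 4, 5}: w = 24 > 22, infeasible
Best feasible subset: items [1, 3, 4, 5]
Total weight: 20 <= 22, total value: 31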